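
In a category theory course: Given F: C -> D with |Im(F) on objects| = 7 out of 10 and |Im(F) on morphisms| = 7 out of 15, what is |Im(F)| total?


The image of F consists of distinct objects and distinct morphisms.
|Im(F)| on objects = 7
|Im(F)| on morphisms = 7
Total image cardinality = 7 + 7 = 14

14


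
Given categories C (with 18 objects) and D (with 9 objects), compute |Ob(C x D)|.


The product category C x D has objects that are pairs (c, d).
Number of pairs = |Ob(C)| * |Ob(D)| = 18 * 9 = 162

162


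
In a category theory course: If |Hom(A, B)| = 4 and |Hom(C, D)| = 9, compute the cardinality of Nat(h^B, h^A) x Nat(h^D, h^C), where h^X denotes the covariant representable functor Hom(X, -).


By the Yoneda lemma, Nat(h^B, h^A) is isomorphic to Hom(A, B),
so |Nat(h^B, h^A)| = |Hom(A, B)| and |Nat(h^D, h^C)| = |Hom(C, D)|.
|Hom(A, B)| = 4, |Hom(C, D)| = 9.
|Nat(h^B, h^A) x Nat(h^D, h^C)| = 4 * 9 = 36

36


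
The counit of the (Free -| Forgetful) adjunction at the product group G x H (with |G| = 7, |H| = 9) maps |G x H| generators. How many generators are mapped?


The counit epsilon_K: F(U(K)) -> K of the Free-Forgetful adjunction
maps |K| generators of F(U(K)) into K. For K = G x H (the product group),
|G x H| = |G| * |H|.
Total generators mapped = 7 * 9 = 63.

63


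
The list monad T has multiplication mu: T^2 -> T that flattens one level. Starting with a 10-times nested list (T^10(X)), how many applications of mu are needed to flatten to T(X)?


Each application of mu: T^2 -> T removes one layer of nesting.
Starting at depth 10 (i.e., T^10(X)), we need to reach T(X).
Number of mu applications = 10 - 1 = 9

9


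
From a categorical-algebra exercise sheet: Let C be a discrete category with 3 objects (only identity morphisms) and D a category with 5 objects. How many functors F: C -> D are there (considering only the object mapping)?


A functor from a discrete category C to D is determined by
where each object maps. Each of the 3 objects of C can map
to any of the 5 objects of D independently.
Number of functors = 5^3 = 125

125


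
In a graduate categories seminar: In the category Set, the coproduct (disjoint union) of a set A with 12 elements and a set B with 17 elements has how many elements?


In Set, the coproduct A + B is the disjoint union.
|A + B| = |A| + |B| = 12 + 17 = 29

29


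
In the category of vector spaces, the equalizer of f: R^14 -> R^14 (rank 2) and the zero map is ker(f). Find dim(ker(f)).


The equalizer of f and the zero map is ker(f).
By the rank-nullity theorem: dim(ker(f)) = dim(domain) - rank(f).
dim(ker(f)) = 14 - 2 = 12

12


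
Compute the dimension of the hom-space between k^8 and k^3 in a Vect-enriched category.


In Vect-enriched categories, Hom(k^n, k^m) is the space of m x n matrices.
dim(Hom(k^8, k^3)) = 3 * 8 = 24

24


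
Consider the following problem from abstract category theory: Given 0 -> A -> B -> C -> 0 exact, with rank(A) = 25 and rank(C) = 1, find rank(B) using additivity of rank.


For a short exact sequence 0 -> A -> B -> C -> 0,
rank is additive: rank(B) = rank(A) + rank(C).
rank(B) = 25 + 1 = 26

26


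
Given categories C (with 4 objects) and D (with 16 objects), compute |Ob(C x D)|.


The product category C x D has objects that are pairs (c, d).
Number of pairs = |Ob(C)| * |Ob(D)| = 4 * 16 = 64

64


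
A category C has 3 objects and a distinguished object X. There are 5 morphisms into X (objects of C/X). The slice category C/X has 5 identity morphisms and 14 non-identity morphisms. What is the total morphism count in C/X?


In the slice category C/X, objects are morphisms to X.
Identity morphisms: 5 (one per object of C/X).
Non-identity morphisms: 14.
Total = 5 + 14 = 19

19


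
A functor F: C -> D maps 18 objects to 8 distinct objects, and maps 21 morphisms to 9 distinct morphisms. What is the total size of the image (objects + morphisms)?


The image of F consists of distinct objects and distinct morphisms.
|Im(F)| on objects = 8
|Im(F)| on morphisms = 9
Total image cardinality = 8 + 9 = 17

17


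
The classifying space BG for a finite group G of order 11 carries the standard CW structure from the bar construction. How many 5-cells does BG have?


In the bar-construction CW model of BG, the n-cells are indexed by
n-tuples [g_1|...|g_n] of non-identity elements of G (degenerate
simplices with some g_i = e do not contribute cells), so there are
(|G| - 1)^n n-cells.
For dim = 5 with |G| = 11:
cells = (11 - 1)^5 = 10^5 = 100000

100000


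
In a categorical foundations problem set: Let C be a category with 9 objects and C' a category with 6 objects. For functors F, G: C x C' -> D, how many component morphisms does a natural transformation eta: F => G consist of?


A natural transformation eta: F => G assigns one component morphism per
object of the domain category.
The domain is the product category C x C', so
|Ob(C x C')| = |Ob(C)| * |Ob(C')| = 9 * 6 = 54.
Therefore eta has 54 component morphisms.

54


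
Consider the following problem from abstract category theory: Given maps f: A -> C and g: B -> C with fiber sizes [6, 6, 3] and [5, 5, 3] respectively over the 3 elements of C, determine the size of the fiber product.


The pullback A x_C B consists of pairs (a, b) with f(a) = g(b).
For each element c in C, the fiber product has |f^-1(c)| * |g^-1(c)| elements.
Summing over C: 6 * 5 + 6 * 5 + 3 * 3
= 30 + 30 + 9 = 69

69


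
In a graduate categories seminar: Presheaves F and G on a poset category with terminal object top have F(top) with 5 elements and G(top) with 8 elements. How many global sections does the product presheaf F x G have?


Global sections of a presheaf on a poset with terminal top satisfy
Gamma(H) ~ H(top). Presheaves admit pointwise products, so
(F x G)(top) = F(top) x G(top) (Cartesian product).
|Gamma(F x G)| = |F(top)| * |G(top)| = 5 * 8 = 40.

40


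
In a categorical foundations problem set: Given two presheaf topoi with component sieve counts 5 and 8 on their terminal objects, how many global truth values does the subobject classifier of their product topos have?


In a product of presheaf topoi E_1 x E_2, the subobject classifier
is Omega = Omega_1 x Omega_2 (componentwise), so
|Omega(top)| = |Omega_1(top_1)| * |Omega_2(top_2)|.
= 5 * 8 = 40.

40


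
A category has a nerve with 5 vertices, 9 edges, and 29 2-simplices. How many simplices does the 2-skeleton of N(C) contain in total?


The 2-skeleton of the nerve N(C) consists of simplices in dimensions 0, 1, 2:
  |N(C)_0| = 5 (objects)
  |N(C)_1| = 9 (morphisms)
  |N(C)_2| = 29 (composable pairs)
Total = 5 + 9 + 29 = 43

43


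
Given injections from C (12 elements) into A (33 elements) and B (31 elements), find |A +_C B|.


The pushout A +_C B identifies the images of C in A and B.
|A +_C B| = |A| + |B| - |C| (for injections).
= 33 + 31 - 12 = 52

52


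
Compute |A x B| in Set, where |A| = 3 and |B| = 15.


In Set, the product A x B is the Cartesian product.
By the universal property, |A x B| = |A| * |B|.
|A x B| = 3 * 15 = 45

45


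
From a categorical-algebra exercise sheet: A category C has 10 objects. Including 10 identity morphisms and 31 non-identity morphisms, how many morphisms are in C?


Each object has an identity morphism, giving 10 identities.
Adding the 31 non-identity morphisms:
Total = 10 + 31 = 41

41


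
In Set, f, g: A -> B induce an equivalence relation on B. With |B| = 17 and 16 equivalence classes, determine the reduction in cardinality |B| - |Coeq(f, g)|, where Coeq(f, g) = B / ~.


The coequalizer Coeq(f, g) = B / ~ has one element per equivalence class.
|B| = 17, |Coeq(f, g)| = 16.
|B| - |Coeq(f, g)| = 17 - 16 = 1.

1


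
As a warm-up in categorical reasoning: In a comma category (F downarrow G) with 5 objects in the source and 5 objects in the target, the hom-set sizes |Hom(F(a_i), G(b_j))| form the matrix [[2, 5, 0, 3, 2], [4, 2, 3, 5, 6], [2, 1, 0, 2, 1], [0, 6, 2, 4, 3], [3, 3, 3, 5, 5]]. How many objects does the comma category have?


Objects of (F downarrow G) are triples (a, b, h: F(a)->G(b)).
The count equals the sum of all entries in the hom-matrix.
sum(row 0) = 12
sum(row 1) = 20
sum(row 2) = 6
sum(row 3) = 15
sum(row 4) = 19
Grand total = 72

72


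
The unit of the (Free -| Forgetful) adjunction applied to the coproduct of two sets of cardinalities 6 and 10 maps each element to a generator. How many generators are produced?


The unit eta_X: X -> U(F(X)) of the Free-Forgetful adjunction
maps each element of X to a generator of F(X). For X = S + T (disjoint
union in Set), |S + T| = |S| + |T|.
Total mappings = 6 + 10 = 16.

16


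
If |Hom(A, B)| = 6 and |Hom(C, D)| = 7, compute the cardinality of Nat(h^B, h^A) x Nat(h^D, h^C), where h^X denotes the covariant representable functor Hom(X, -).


By the Yoneda lemma, Nat(h^B, h^A) is isomorphic to Hom(A, B),
so |Nat(h^B, h^A)| = |Hom(A, B)| and |Nat(h^D, h^C)| = |Hom(C, D)|.
|Hom(A, B)| = 6, |Hom(C, D)| = 7.
|Nat(h^B, h^A) x Nat(h^D, h^C)| = 6 * 7 = 42

42


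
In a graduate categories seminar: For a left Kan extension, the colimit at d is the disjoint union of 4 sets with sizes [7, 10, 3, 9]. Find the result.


Pointwise, the left Kan extension (Lan_F H)(d) is the colimit, indexed
by the comma category (F downarrow d), of H composed with the
projection (F downarrow d) -> C. Here that colimit is given
as a coproduct (disjoint union) of sets, so its cardinality is the
sum of the sizes of the summands.
Coproduct of sets with sizes: 7 + 10 + 3 + 9
= 29

29


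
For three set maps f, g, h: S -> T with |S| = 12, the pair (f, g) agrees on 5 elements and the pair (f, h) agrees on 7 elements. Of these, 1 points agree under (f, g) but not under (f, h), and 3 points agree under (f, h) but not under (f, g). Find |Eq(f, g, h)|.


Eq(f, g, h) is the triple-agreement set: points in S where all three
maps take the same value. Using inclusion-exclusion on the pairwise data:
Pair (f, g) agrees on 5 points; pair (f, h) on 7 points.
Points agreeing under (f, g) but not (f, h) = 1; under (f, h) but not (f, g) = 3.
Triple-agreement = agreement-in-(f, g) minus points that agree under (f, g) but not (f, h):
|Eq(f, g, h)| = 5 - 1 = 4
(cross-check via (f, h): 7 - 3 = 4.)

4


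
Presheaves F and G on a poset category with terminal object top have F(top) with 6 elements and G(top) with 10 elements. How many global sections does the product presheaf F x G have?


Global sections of a presheaf on a poset with terminal top satisfy
Gamma(H) ~ H(top). Presheaves admit pointwise products, so
(F x G)(top) = F(top) x G(top) (Cartesian product).
|Gamma(F x G)| = |F(top)| * |G(top)| = 6 * 10 = 60.

60


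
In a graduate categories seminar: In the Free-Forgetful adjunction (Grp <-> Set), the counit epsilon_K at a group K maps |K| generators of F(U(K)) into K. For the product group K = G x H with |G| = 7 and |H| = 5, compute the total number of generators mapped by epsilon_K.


The counit epsilon_K: F(U(K)) -> K of the Free-Forgetful adjunction
maps |K| generators of F(U(K)) into K. For K = G x H (the product group),
|G x H| = |G| * |H|.
Total generators mapped = 7 * 5 = 35.

35


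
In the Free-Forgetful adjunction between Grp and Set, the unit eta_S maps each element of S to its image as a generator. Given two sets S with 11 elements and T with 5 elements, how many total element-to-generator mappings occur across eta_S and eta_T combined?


The unit eta_X: X -> U(F(X)) of the Free-Forgetful adjunction
maps each element of X to a generator of F(X). For X = S + T (disjoint
union in Set), |S + T| = |S| + |T|.
Total mappings = 11 + 5 = 16.

16


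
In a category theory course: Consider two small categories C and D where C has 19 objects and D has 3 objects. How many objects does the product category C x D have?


The product category C x D has objects that are pairs (c, d).
Number of pairs = |Ob(C)| * |Ob(D)| = 19 * 3 = 57

57


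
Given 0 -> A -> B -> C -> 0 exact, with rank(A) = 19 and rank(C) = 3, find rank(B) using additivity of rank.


For a short exact sequence 0 -> A -> B -> C -> 0,
rank is additive: rank(B) = rank(A) + rank(C).
rank(B) = 19 + 3 = 22

22


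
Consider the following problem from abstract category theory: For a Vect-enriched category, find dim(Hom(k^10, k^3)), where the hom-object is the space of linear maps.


In Vect-enriched categories, Hom(k^n, k^m) is the space of m x n matrices.
dim(Hom(k^10, k^3)) = 3 * 10 = 30

30


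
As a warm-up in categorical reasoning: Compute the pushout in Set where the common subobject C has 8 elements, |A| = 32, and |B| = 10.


The pushout A +_C B identifies the images of C in A and B.
|A +_C B| = |A| + |B| - |C| (for injections).
= 32 + 10 - 8 = 34

34


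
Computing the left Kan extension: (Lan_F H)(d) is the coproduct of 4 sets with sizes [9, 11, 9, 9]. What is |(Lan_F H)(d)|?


Pointwise, the left Kan extension (Lan_F H)(d) is the colimit, indexed
by the comma category (F downarrow d), of H composed with the
projection (F downarrow d) -> C. Here that colimit is given
as a coproduct (disjoint union) of sets, so its cardinality is the
sum of the sizes of the summands.
Coproduct of sets with sizes: 9 + 11 + 9 + 9
= 38

38


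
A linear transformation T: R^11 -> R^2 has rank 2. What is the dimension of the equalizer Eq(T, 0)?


The equalizer of f and the zero map is ker(f).
By the rank-nullity theorem: dim(ker(f)) = dim(domain) - rank(f).
dim(ker(f)) = 11 - 2 = 9

9


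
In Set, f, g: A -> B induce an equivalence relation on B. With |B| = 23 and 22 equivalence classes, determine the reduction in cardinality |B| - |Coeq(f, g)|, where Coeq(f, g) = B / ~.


The coequalizer Coeq(f, g) = B / ~ has one element per equivalence class.
|B| = 23, |Coeq(f, g)| = 22.
|B| - |Coeq(f, g)| = 23 - 22 = 1.

1


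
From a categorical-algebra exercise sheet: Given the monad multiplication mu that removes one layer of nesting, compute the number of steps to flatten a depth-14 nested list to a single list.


Each application of mu: T^2 -> T removes one layer of nesting.
Starting at depth 14 (i.e., T^14(X)), we need to reach T(X).
Number of mu applications = 14 - 1 = 13

13


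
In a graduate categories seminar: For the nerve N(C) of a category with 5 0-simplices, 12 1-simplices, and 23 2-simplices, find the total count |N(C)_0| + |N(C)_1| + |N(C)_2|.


The 2-skeleton of the nerve N(C) consists of simplices in dimensions 0, 1, 2:
  |N(C)_0| = 5 (objects)
  |N(C)_1| = 12 (morphisms)
  |N(C)_2| = 23 (composable pairs)
Total = 5 + 12 + 23 = 40

40


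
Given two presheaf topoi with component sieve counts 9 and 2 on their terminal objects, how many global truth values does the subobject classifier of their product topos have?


In a product of presheaf topoi E_1 x E_2, the subobject classifier
is Omega = Omega_1 x Omega_2 (componentwise), so
|Omega(top)| = |Omega_1(top_1)| * |Omega_2(top_2)|.
= 9 * 2 = 18.

18


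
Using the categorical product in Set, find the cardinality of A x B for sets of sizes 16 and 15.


In Set, the product A x B is the Cartesian product.
By the universal property, |A x B| = |A| * |B|.
|A x B| = 16 * 15 = 240

240


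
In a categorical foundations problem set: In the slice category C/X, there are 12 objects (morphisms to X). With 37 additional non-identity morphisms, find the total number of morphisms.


In the slice category C/X, objects are morphisms to X.
Identity morphisms: 12 (one per object of C/X).
Non-identity morphisms: 37.
Total = 12 + 37 = 49

49


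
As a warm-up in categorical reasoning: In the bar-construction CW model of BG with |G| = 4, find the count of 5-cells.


In the bar-construction CW model of BG, the n-cells are indexed by
n-tuples [g_1|...|g_n] of non-identity elements of G (degenerate
simplices with some g_i = e do not contribute cells), so there are
(|G| - 1)^n n-cells.
For dim = 5 with |G| = 4:
cells = (4 - 1)^5 = 3^5 = 243

243


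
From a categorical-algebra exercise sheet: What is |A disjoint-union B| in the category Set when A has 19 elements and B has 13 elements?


In Set, the coproduct A + B is the disjoint union.
|A + B| = |A| + |B| = 19 + 13 = 32

32


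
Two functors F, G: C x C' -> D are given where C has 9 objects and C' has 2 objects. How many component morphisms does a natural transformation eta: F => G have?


A natural transformation eta: F => G assigns one component morphism per
object of the domain category.
The domain is the product category C x C', so
|Ob(C x C')| = |Ob(C)| * |Ob(C')| = 9 * 2 = 18.
Therefore eta has 18 component morphisms.

18


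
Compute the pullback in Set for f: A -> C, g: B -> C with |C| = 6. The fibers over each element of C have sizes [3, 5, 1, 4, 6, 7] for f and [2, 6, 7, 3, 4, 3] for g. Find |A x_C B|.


The pullback A x_C B consists of pairs (a, b) with f(a) = g(b).
For each element c in C, the fiber product has |f^-1(c)| * |g^-1(c)| elements.
Summing over C: 3 * 2 + 5 * 6 + 1 * 7 + 4 * 3 + 6 * 4 + 7 * 3
= 6 + 30 + 7 + 12 + 24 + 21 = 100

100


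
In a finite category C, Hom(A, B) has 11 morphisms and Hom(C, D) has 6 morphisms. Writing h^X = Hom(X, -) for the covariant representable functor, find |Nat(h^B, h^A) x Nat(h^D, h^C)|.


By the Yoneda lemma, Nat(h^B, h^A) is isomorphic to Hom(A, B),
so |Nat(h^B, h^A)| = |Hom(A, B)| and |Nat(h^D, h^C)| = |Hom(C, D)|.
|Hom(A, B)| = 11, |Hom(C, D)| = 6.
|Nat(h^B, h^A) x Nat(h^D, h^C)| = 11 * 6 = 66

66


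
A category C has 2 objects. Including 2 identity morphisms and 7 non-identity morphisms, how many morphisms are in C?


Each object has an identity morphism, giving 2 identities.
Adding the 7 non-identity morphisms:
Total = 2 + 7 = 9

9


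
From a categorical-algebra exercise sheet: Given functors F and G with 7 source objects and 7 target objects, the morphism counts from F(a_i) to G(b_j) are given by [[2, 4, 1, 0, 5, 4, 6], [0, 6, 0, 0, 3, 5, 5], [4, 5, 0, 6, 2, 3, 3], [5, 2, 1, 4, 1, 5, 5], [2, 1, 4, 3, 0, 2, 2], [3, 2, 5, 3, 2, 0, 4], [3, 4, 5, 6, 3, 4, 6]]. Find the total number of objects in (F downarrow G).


Objects of (F downarrow G) are triples (a, b, h: F(a)->G(b)).
The count equals the sum of all entries in the hom-matrix.
sum(row 0) = 22
sum(row 1) = 19
sum(row 2) = 23
sum(row 3) = 23
sum(row 4) = 14
sum(row 5) = 19
sum(row 6) = 31
Grand total = 151

151


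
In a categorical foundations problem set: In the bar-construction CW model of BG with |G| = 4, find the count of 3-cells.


In the bar-construction CW model of BG, the n-cells are indexed by
n-tuples [g_1|...|g_n] of non-identity elements of G (degenerate
simplices with some g_i = e do not contribute cells), so there are
(|G| - 1)^n n-cells.
For dim = 3 with |G| = 4:
cells = (4 - 1)^3 = 3^3 = 27

27


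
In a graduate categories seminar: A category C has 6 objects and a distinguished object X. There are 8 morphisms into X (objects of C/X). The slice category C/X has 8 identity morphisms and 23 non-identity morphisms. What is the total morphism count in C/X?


In the slice category C/X, objects are morphisms to X.
Identity morphisms: 8 (one per object of C/X).
Non-identity morphisms: 23.
Total = 8 + 23 = 31

31


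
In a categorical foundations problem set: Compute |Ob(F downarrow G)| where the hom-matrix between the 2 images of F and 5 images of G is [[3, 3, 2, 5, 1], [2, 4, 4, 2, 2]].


Objects of (F downarrow G) are triples (a, b, h: F(a)->G(b)).
The count equals the sum of all entries in the hom-matrix.
sum(row 0) = 14
sum(row 1) = 14
Grand total = 28

28


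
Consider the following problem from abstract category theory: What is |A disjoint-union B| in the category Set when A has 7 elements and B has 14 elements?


In Set, the coproduct A + B is the disjoint union.
|A + B| = |A| + |B| = 7 + 14 = 21

21


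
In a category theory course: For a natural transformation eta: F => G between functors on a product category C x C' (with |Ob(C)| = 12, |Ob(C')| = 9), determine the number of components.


A natural transformation eta: F => G assigns one component morphism per
object of the domain category.
The domain is the product category C x C', so
|Ob(C x C')| = |Ob(C)| * |Ob(C')| = 12 * 9 = 108.
Therefore eta has 108 component morphisms.

108


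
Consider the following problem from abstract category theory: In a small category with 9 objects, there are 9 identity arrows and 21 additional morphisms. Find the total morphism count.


Each object has an identity morphism, giving 9 identities.
Adding the 21 non-identity morphisms:
Total = 9 + 21 = 30

30


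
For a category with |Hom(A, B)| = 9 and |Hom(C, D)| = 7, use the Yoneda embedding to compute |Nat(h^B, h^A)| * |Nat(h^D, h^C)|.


By the Yoneda lemma, Nat(h^B, h^A) is isomorphic to Hom(A, B),
so |Nat(h^B, h^A)| = |Hom(A, B)| and |Nat(h^D, h^C)| = |Hom(C, D)|.
|Hom(A, B)| = 9, |Hom(C, D)| = 7.
|Nat(h^B, h^A) x Nat(h^D, h^C)| = 9 * 7 = 63

63


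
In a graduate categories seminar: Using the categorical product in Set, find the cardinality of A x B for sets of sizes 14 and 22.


In Set, the product A x B is the Cartesian product.
By the universal property, |A x B| = |A| * |B|.
|A x B| = 14 * 22 = 308

308


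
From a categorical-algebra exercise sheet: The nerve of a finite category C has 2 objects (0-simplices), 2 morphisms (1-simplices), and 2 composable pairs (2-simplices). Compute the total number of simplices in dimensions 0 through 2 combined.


The 2-skeleton of the nerve N(C) consists of simplices in dimensions 0, 1, 2:
  |N(C)_0| = 2 (objects)
  |N(C)_1| = 2 (morphisms)
  |N(C)_2| = 2 (composable pairs)
Total = 2 + 2 + 2 = 6

6


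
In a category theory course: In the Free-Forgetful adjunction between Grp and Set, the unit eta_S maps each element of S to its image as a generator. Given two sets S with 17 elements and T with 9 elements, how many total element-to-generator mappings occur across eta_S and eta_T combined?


The unit eta_X: X -> U(F(X)) of the Free-Forgetful adjunction
maps each element of X to a generator of F(X). For X = S + T (disjoint
union in Set), |S + T| = |S| + |T|.
Total mappings = 17 + 9 = 26.

26


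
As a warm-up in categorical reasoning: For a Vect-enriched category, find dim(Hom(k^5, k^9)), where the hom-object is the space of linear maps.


In Vect-enriched categories, Hom(k^n, k^m) is the space of m x n matrices.
dim(Hom(k^5, k^9)) = 9 * 5 = 45

45


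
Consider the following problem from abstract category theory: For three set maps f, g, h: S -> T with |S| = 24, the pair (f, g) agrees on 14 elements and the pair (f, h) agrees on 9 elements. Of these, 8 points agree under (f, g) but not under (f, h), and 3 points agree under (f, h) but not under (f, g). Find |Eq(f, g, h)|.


Eq(f, g, h) is the triple-agreement set: points in S where all three
maps take the same value. Using inclusion-exclusion on the pairwise data:
Pair (f, g) agrees on 14 points; pair (f, h) on 9 points.
Points agreeing under (f, g) but not (f, h) = 8; under (f, h) but not (f, g) = 3.
Triple-agreement = agreement-in-(f, g) minus points that agree under (f, g) but not (f, h):
|Eq(f, g, h)| = 14 - 8 = 6
(cross-check via (f, h): 9 - 3 = 6.)

6


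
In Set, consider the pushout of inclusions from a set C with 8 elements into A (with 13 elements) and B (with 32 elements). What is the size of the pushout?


The pushout A +_C B identifies the images of C in A and B.
|A +_C B| = |A| + |B| - |C| (for injections).
= 13 + 32 - 8 = 37

37


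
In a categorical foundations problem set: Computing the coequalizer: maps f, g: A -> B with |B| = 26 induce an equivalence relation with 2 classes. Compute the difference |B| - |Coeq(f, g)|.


The coequalizer Coeq(f, g) = B / ~ has one element per equivalence class.
|B| = 26, |Coeq(f, g)| = 2.
|B| - |Coeq(f, g)| = 26 - 2 = 24.

24


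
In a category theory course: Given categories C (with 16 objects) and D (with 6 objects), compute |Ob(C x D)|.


The product category C x D has objects that are pairs (c, d).
Number of pairs = |Ob(C)| * |Ob(D)| = 16 * 6 = 96

96


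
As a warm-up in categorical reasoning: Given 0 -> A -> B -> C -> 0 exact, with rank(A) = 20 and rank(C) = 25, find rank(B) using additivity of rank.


For a short exact sequence 0 -> A -> B -> C -> 0,
rank is additive: rank(B) = rank(A) + rank(C).
rank(B) = 20 + 25 = 45

45


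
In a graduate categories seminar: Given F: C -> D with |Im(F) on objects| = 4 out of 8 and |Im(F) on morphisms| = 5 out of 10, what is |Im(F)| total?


The image of F consists of distinct objects and distinct morphisms.
|Im(F)| on objects = 4
|Im(F)| on morphisms = 5
Total image cardinality = 4 + 5 = 9

9


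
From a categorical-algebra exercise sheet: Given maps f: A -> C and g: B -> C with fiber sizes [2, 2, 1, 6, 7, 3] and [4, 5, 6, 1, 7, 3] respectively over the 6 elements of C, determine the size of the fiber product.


The pullback A x_C B consists of pairs (a, b) with f(a) = g(b).
For each element c in C, the fiber product has |f^-1(c)| * |g^-1(c)| elements.
Summing over C: 2 * 4 + 2 * 5 + 1 * 6 + 6 * 1 + 7 * 7 + 3 * 3
= 8 + 10 + 6 + 6 + 49 + 9 = 88

88


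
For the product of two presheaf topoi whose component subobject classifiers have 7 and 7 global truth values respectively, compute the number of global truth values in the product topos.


In a product of presheaf topoi E_1 x E_2, the subobject classifier
is Omega = Omega_1 x Omega_2 (componentwise), so
|Omega(top)| = |Omega_1(top_1)| * |Omega_2(top_2)|.
= 7 * 7 = 49.

49


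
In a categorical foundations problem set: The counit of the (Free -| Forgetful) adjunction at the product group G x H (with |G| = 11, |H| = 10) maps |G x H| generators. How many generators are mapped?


The counit epsilon_K: F(U(K)) -> K of the Free-Forgetful adjunction
maps |K| generators of F(U(K)) into K. For K = G x H (the product group),
|G x H| = |G| * |H|.
Total generators mapped = 11 * 10 = 110.

110


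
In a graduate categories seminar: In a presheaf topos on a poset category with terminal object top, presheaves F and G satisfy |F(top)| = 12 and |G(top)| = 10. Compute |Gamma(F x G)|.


Global sections of a presheaf on a poset with terminal top satisfy
Gamma(H) ~ H(top). Presheaves admit pointwise products, so
(F x G)(top) = F(top) x G(top) (Cartesian product).
|Gamma(F x G)| = |F(top)| * |G(top)| = 12 * 10 = 120.

120


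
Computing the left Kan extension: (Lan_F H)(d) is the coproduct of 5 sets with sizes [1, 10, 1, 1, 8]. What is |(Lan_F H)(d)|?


Pointwise, the left Kan extension (Lan_F H)(d) is the colimit, indexed
by the comma category (F downarrow d), of H composed with the
projection (F downarrow d) -> C. Here that colimit is given
as a coproduct (disjoint union) of sets, so its cardinality is the
sum of the sizes of the summands.
Coproduct of sets with sizes: 1 + 10 + 1 + 1 + 8
= 21

21


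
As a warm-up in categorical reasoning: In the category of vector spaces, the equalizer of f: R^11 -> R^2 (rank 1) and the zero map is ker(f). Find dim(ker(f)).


The equalizer of f and the zero map is ker(f).
By the rank-nullity theorem: dim(ker(f)) = dim(domain) - rank(f).
dim(ker(f)) = 11 - 1 = 10

10


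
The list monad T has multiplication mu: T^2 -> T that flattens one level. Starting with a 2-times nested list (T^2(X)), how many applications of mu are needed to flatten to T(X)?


Each application of mu: T^2 -> T removes one layer of nesting.
Starting at depth 2 (i.e., T^2(X)), we need to reach T(X).
Number of mu applications = 2 - 1 = 1

1


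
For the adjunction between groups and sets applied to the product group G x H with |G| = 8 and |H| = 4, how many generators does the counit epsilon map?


The counit epsilon_K: F(U(K)) -> K of the Free-Forgetful adjunction
maps |K| generators of F(U(K)) into K. For K = G x H (the product group),
|G x H| = |G| * |H|.
Total generators mapped = 8 * 4 = 32.

32


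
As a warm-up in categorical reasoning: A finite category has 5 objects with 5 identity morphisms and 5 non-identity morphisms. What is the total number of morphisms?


Each object has an identity morphism, giving 5 identities.
Adding the 5 non-identity morphisms:
Total = 5 + 5 = 10

10


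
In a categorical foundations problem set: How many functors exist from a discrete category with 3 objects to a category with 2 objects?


A functor from a discrete category C to D is determined by
where each object maps. Each of the 3 objects of C can map
to any of the 2 objects of D independently.
Number of functors = 2^3 = 8

8


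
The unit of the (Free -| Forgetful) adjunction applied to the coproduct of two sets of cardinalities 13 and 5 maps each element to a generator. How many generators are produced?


The unit eta_X: X -> U(F(X)) of the Free-Forgetful adjunction
maps each element of X to a generator of F(X). For X = S + T (disjoint
union in Set), |S + T| = |S| + |T|.
Total mappings = 13 + 5 = 18.

18


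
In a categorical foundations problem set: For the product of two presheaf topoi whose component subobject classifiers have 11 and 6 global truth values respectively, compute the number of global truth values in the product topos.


In a product of presheaf topoi E_1 x E_2, the subobject classifier
is Omega = Omega_1 x Omega_2 (componentwise), so
|Omega(top)| = |Omega_1(top_1)| * |Omega_2(top_2)|.
= 11 * 6 = 66.

66


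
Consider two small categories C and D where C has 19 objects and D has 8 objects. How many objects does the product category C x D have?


The product category C x D has objects that are pairs (c, d).
Number of pairs = |Ob(C)| * |Ob(D)| = 19 * 8 = 152

152


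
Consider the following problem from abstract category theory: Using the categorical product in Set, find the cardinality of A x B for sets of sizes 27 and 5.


In Set, the product A x B is the Cartesian product.
By the universal property, |A x B| = |A| * |B|.
|A x B| = 27 * 5 = 135

135


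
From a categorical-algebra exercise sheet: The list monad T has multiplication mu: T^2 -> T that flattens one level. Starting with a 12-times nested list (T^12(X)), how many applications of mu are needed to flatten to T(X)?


Each application of mu: T^2 -> T removes one layer of nesting.
Starting at depth 12 (i.e., T^12(X)), we need to reach T(X).
Number of mu applications = 12 - 1 = 11

11


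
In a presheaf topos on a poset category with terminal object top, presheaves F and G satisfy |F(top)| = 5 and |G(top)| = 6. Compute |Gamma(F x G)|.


Global sections of a presheaf on a poset with terminal top satisfy
Gamma(H) ~ H(top). Presheaves admit pointwise products, so
(F x G)(top) = F(top) x G(top) (Cartesian product).
|Gamma(F x G)| = |F(top)| * |G(top)| = 5 * 6 = 30.

30


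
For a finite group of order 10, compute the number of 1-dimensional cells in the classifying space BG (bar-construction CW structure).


In the bar-construction CW model of BG, the n-cells are indexed by
n-tuples [g_1|...|g_n] of non-identity elements of G (degenerate
simplices with some g_i = e do not contribute cells), so there are
(|G| - 1)^n n-cells.
For dim = 1 with |G| = 10:
cells = (10 - 1)^1 = 9^1 = 9

9


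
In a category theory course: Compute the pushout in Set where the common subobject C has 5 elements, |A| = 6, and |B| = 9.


The pushout A +_C B identifies the images of C in A and B.
|A +_C B| = |A| + |B| - |C| (for injections).
= 6 + 9 - 5 = 10

10


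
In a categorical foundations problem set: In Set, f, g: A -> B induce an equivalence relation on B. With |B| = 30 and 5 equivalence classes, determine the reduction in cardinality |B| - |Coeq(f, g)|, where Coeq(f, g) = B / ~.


The coequalizer Coeq(f, g) = B / ~ has one element per equivalence class.
|B| = 30, |Coeq(f, g)| = 5.
|B| - |Coeq(f, g)| = 30 - 5 = 25.

25


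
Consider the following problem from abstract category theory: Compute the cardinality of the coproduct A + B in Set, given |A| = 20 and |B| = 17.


In Set, the coproduct A + B is the disjoint union.
|A + B| = |A| + |B| = 20 + 17 = 37

37


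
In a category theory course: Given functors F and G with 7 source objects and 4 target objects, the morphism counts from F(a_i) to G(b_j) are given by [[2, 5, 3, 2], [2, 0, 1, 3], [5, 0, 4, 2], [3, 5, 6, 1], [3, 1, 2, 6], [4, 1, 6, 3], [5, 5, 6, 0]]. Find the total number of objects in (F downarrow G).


Objects of (F downarrow G) are triples (a, b, h: F(a)->G(b)).
The count equals the sum of all entries in the hom-matrix.
sum(row 0) = 12
sum(row 1) = 6
sum(row 2) = 11
sum(row 3) = 15
sum(row 4) = 12
sum(row 5) = 14
sum(row 6) = 16
Grand total = 86

86


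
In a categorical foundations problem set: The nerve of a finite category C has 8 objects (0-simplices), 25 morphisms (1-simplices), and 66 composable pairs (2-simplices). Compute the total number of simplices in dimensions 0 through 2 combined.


The 2-skeleton of the nerve N(C) consists of simplices in dimensions 0, 1, 2:
  |N(C)_0| = 8 (objects)
  |N(C)_1| = 25 (morphisms)
  |N(C)_2| = 66 (composable pairs)
Total = 8 + 25 + 66 = 99

99


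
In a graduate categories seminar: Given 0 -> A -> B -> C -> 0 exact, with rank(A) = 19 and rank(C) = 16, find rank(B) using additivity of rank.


For a short exact sequence 0 -> A -> B -> C -> 0,
rank is additive: rank(B) = rank(A) + rank(C).
rank(B) = 19 + 16 = 35

35


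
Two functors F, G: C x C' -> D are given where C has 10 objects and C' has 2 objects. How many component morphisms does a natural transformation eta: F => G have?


A natural transformation eta: F => G assigns one component morphism per
object of the domain category.
The domain is the product category C x C', so
|Ob(C x C')| = |Ob(C)| * |Ob(C')| = 10 * 2 = 20.
Therefore eta has 20 component morphisms.

20


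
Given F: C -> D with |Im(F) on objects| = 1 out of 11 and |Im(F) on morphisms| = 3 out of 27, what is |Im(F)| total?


The image of F consists of distinct objects and distinct morphisms.
|Im(F)| on objects = 1
|Im(F)| on morphisms = 3
Total image cardinality = 1 + 3 = 4

4


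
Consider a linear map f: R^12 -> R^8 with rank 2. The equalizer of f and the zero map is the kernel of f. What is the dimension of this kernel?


The equalizer of f and the zero map is ker(f).
By the rank-nullity theorem: dim(ker(f)) = dim(domain) - rank(f).
dim(ker(f)) = 12 - 2 = 10

10


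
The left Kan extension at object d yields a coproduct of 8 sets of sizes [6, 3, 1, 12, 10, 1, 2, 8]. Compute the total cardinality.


Pointwise, the left Kan extension (Lan_F H)(d) is the colimit, indexed
by the comma category (F downarrow d), of H composed with the
projection (F downarrow d) -> C. Here that colimit is given
as a coproduct (disjoint union) of sets, so its cardinality is the
sum of the sizes of the summands.
Coproduct of sets with sizes: 6 + 3 + 1 + 12 + 10 + 1 + 2 + 8
= 43

43


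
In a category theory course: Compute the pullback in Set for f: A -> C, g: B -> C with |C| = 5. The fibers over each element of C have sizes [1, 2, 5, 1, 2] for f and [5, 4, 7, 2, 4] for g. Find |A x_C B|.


The pullback A x_C B consists of pairs (a, b) with f(a) = g(b).
For each element c in C, the fiber product has |f^-1(c)| * |g^-1(c)| elements.
Summing over C: 1 * 5 + 2 * 4 + 5 * 7 + 1 * 2 + 2 * 4
= 5 + 8 + 35 + 2 + 8 = 58

58


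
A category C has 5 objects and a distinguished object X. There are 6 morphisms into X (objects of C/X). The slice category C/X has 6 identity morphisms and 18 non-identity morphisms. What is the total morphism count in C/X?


In the slice category C/X, objects are morphisms to X.
Identity morphisms: 6 (one per object of C/X).
Non-identity morphisms: 18.
Total = 6 + 18 = 24

24


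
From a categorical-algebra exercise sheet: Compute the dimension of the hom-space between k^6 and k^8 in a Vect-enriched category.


In Vect-enriched categories, Hom(k^n, k^m) is the space of m x n matrices.
dim(Hom(k^6, k^8)) = 8 * 6 = 48

48


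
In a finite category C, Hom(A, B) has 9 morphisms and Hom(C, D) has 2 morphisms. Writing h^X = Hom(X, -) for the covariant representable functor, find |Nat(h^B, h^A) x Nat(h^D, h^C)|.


By the Yoneda lemma, Nat(h^B, h^A) is isomorphic to Hom(A, B),
so |Nat(h^B, h^A)| = |Hom(A, B)| and |Nat(h^D, h^C)| = |Hom(C, D)|.
|Hom(A, B)| = 9, |Hom(C, D)| = 2.
|Nat(h^B, h^A) x Nat(h^D, h^C)| = 9 * 2 = 18

18


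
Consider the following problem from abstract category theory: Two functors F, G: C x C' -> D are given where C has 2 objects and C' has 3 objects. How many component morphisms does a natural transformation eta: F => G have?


A natural transformation eta: F => G assigns one component morphism per
object of the domain category.
The domain is the product category C x C', so
|Ob(C x C')| = |Ob(C)| * |Ob(C')| = 2 * 3 = 6.
Therefore eta has 6 component morphisms.

6


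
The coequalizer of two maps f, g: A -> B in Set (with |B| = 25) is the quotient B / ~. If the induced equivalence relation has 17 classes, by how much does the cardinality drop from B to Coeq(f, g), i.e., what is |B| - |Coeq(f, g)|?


The coequalizer Coeq(f, g) = B / ~ has one element per equivalence class.
|B| = 25, |Coeq(f, g)| = 17.
|B| - |Coeq(f, g)| = 25 - 17 = 8.

8


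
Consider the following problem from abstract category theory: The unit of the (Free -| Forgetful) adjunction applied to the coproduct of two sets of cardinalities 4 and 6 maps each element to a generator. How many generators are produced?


The unit eta_X: X -> U(F(X)) of the Free-Forgetful adjunction
maps each element of X to a generator of F(X). For X = S + T (disjoint
union in Set), |S + T| = |S| + |T|.
Total mappings = 4 + 6 = 10.

10


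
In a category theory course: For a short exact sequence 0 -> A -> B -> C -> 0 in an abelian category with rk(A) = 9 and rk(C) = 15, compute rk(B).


For a short exact sequence 0 -> A -> B -> C -> 0,
rank is additive: rank(B) = rank(A) + rank(C).
rank(B) = 9 + 15 = 24

24


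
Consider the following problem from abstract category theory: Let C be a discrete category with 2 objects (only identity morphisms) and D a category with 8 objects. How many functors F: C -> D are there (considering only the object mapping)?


A functor from a discrete category C to D is determined by
where each object maps. Each of the 2 objects of C can map
to any of the 8 objects of D independently.
Number of functors = 8^2 = 64

64


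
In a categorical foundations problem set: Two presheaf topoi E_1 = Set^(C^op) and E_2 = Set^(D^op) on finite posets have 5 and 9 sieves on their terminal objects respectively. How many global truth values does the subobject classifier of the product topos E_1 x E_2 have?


In a product of presheaf topoi E_1 x E_2, the subobject classifier
is Omega = Omega_1 x Omega_2 (componentwise), so
|Omega(top)| = |Omega_1(top_1)| * |Omega_2(top_2)|.
= 5 * 9 = 45.

45


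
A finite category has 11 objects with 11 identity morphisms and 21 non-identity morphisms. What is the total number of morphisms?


Each object has an identity morphism, giving 11 identities.
Adding the 21 non-identity morphisms:
Total = 11 + 21 = 32

32


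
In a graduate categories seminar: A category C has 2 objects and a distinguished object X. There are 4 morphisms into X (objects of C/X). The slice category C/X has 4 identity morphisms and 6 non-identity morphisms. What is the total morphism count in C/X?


In the slice category C/X, objects are morphisms to X.
Identity morphisms: 4 (one per object of C/X).
Non-identity morphisms: 6.
Total = 4 + 6 = 10

10


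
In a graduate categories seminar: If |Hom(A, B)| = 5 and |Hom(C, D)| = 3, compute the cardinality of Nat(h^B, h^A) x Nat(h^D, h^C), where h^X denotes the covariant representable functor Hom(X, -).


By the Yoneda lemma, Nat(h^B, h^A) is isomorphic to Hom(A, B),
so |Nat(h^B, h^A)| = |Hom(A, B)| and |Nat(h^D, h^C)| = |Hom(C, D)|.
|Hom(A, B)| = 5, |Hom(C, D)| = 3.
|Nat(h^B, h^A) x Nat(h^D, h^C)| = 5 * 3 = 15

15


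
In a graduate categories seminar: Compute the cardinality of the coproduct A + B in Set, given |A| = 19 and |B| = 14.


In Set, the coproduct A + B is the disjoint union.
|A + B| = |A| + |B| = 19 + 14 = 33

33
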